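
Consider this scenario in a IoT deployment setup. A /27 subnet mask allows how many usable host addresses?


Given: subnet mask /27
Host bits = 32 - 27 = 5
Total addresses = 2^5 = 32
Usable hosts = 32 - 2 (network + broadcast) = 30

30


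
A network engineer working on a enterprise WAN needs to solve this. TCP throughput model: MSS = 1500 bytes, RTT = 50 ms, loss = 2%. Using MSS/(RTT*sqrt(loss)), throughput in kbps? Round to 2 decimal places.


Given: MSS = 1500 bytes, RTT = 50 ms, loss = 2%
RTT in seconds = 50 / 1000 = 0.05
Loss rate = 2% = 0.02
sqrt(loss) = sqrt(0.02) = 0.141421356237
Throughput (bytes/s) = 1500 / (0.05 * 0.141421356237) = 212132.0344
Throughput (kbps) = 212132.0344 * 8 / 1000 = 1697.056275 -> 1697.06 kbps (2 dp)

1697.06


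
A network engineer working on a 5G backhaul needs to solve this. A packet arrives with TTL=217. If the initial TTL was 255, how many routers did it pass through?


Given: initial TTL = 255, received TTL = 217
Hops = initial TTL - received TTL
Hops = 255 - 217 = 38

38


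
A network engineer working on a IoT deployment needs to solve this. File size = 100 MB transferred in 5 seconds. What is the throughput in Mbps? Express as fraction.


Given: file = 100 MB, time = 5 s
File in Mb = 100 * 8 = 800 Mb
Throughput = 800 / 5 Mbps
Throughput = 160 Mbps

160


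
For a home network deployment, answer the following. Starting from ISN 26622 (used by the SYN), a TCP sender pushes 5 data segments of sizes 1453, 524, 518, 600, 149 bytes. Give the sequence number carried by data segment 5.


The SYN occupies sequence number ISN = 26622, so the first data byte is ISN + 1 = 26623.
SEQ of data segment i = (ISN + 1) + sum of payload sizes of segments 1..i-1.
Segment 1: SEQ = 26623, payload = 1453 bytes
Segment 2: SEQ = 28076, payload = 524 bytes
Segment 3: SEQ = 28600, payload = 518 bytes
Segment 4: SEQ = 29118, payload = 600 bytes
Segment 5: SEQ = 29718, payload = 149 bytes
SEQ of segment 5 = 26623 + 1453 + 524 + 518 + 600 = 29718

29718


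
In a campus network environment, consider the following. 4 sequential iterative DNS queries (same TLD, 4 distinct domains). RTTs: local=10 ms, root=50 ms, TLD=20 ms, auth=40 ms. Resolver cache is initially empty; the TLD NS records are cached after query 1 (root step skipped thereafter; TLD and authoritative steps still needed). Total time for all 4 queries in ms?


Lookup 1 (cold cache): local + root + TLD + auth = 10 + 50 + 20 + 40 = 120 ms
Lookups 2..4 (TLD NS cached -> skip root; new domain -> still ask TLD and auth): local + TLD + auth = 10 + 20 + 40 = 70 ms each
Remaining 3 lookups: 3 * 70 = 210 ms
Total = 120 + 210 = 330 ms

330


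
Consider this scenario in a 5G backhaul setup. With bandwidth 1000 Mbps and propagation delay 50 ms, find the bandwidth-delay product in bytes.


Given: bandwidth = 1000 Mbps, delay = 50 ms
BDP in bits = 1000 * 10^6 * 50 / 1000
BDP in bits = 50000000
BDP in bytes = 50000000 / 8 = 6250000

6250000


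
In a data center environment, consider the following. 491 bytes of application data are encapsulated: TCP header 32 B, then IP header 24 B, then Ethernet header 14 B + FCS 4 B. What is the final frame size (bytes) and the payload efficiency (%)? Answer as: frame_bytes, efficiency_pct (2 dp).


TCP segment = 491 + 32 = 523 B
IP packet = 523 + 24 = 547 B
Ethernet frame = 547 + 14 + 4 = 565 B
Efficiency = app / frame = 491 / 565 = 0.869027 = 86.9027% -> 86.90% (2 dp)

565, 86.90


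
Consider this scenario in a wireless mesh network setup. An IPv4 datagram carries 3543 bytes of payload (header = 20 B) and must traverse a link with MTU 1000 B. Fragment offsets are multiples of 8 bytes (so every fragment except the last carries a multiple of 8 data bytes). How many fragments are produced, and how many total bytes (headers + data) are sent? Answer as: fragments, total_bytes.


Max data per non-final fragment = floor((MTU - header)/8)*8 = floor((1000 - 20)/8)*8 = floor(980/8)*8 = 976 B
Final fragment needs no 8-byte alignment: it can carry up to MTU - header = 980 B
Non-final fragments needed = ceil((payload - 980) / 976) = ceil(2563/976) = ceil(2.6260) = 3
Number of fragments = 3 + 1 = 4
Fragment sizes (data): 3 * 976 B + 615 B (last, 615 <= 980 OK)
Total bytes sent = payload + n_frags * header = 3543 + 4*20 = 3543 + 80 = 3623 B

4, 3623


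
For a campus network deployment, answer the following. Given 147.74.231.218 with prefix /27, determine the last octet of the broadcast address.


Given: IP = 147.74.231.218, prefix = /27
Host bits = 32 - 27 = 5
Network last octet = 218 AND mask = 192
Host part size = 2^5 - 1 = 31
Broadcast last octet = 192 OR 31 = 223

223


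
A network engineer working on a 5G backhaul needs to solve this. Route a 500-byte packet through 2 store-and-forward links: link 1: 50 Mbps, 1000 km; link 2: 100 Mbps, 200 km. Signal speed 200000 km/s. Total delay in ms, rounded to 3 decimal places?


Packet = 500 bytes = 4000 bits. Store-and-forward: sum (t_trans + t_prop) per link.
Link 1: t_trans = 4000/(50*10^6) s = 0.0800 ms; t_prop = 1000/200000 s = 5.0000 ms; subtotal = 5.0800 ms
Link 2: t_trans = 4000/(100*10^6) s = 0.0400 ms; t_prop = 200/200000 s = 1.0000 ms; subtotal = 1.0400 ms
End-to-end = 5.0800 + 1.0400 = 6.1200 ms -> 6.120 ms (3 dp)

6.120


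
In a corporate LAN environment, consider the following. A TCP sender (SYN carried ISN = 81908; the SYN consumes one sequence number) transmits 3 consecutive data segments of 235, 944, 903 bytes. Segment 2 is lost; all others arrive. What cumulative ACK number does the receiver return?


SYN uses sequence number 81908; first data byte = ISN + 1 = 81909.
Segment 1: SEQ = 81909, len = 235 B, covers [81909, 82143]
Segment 2: SEQ = 82144, len = 944 B, covers [82144, 83087] [LOST]
Segment 3: SEQ = 83088, len = 903 B, covers [83088, 83990]
In-order data received: bytes [81909, 82143] (segments 1..1).
Segment 2 missing -> gap begins at byte 82144; later segments buffered out of order.
Cumulative ACK = next expected in-order byte = 81909 + 235 = 82144

82144


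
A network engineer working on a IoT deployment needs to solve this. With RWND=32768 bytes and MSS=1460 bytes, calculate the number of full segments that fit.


Given: RWND = 32768 bytes, MSS = 1460 bytes
Full segments = floor(RWND / MSS)
Full segments = floor(32768 / 1460)
Full segments = floor(22.4438) = 22

22


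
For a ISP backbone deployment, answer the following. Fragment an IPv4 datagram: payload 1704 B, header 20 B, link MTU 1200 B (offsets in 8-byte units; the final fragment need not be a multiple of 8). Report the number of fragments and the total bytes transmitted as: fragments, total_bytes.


Max data per non-final fragment = floor((MTU - header)/8)*8 = floor((1200 - 20)/8)*8 = floor(1180/8)*8 = 1176 B
Final fragment needs no 8-byte alignment: it can carry up to MTU - header = 1180 B
Non-final fragments needed = ceil((payload - 1180) / 1176) = ceil(524/1176) = ceil(0.4456) = 1
Number of fragments = 1 + 1 = 2
Fragment sizes (data): 1 * 1176 B + 528 B (last, 528 <= 1180 OK)
Total bytes sent = payload + n_frags * header = 1704 + 2*20 = 1704 + 40 = 1744 B

2, 1744


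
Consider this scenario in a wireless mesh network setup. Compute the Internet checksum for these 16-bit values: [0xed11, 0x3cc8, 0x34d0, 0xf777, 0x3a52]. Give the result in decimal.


Given words: [0xed11, 0x3cc8, 0x34d0, 0xf777, 0x3a52]
Step 1: Sum all words
Raw sum = 60689 + 15560 + 13520 + 63351 + 14930 = 168050
Step 2: Fold carry: (36978 + 2) = 36980
One's complement = ~36980 & 0xFFFF = 28555

28555


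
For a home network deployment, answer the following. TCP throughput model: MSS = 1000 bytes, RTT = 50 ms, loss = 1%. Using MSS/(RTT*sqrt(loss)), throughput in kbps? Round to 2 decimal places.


Given: MSS = 1000 bytes, RTT = 50 ms, loss = 1%
RTT in seconds = 50 / 1000 = 0.05
Loss rate = 1% = 0.01
sqrt(loss) = sqrt(0.01) = 0.1
Throughput (bytes/s) = 1000 / (0.05 * 0.1) = 200000.0000
Throughput (kbps) = 200000.0000 * 8 / 1000 = 1600.000000 -> 1600.00 kbps (2 dp)

1600.00


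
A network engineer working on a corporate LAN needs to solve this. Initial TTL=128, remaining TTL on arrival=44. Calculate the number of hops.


Given: initial TTL = 128, received TTL = 44
Hops = initial TTL - received TTL
Hops = 128 - 44 = 84

84


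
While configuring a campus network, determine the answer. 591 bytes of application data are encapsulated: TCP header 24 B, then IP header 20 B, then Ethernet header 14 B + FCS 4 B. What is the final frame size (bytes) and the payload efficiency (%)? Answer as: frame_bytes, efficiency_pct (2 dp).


TCP segment = 591 + 24 = 615 B
IP packet = 615 + 20 = 635 B
Ethernet frame = 635 + 14 + 4 = 653 B
Efficiency = app / frame = 591 / 653 = 0.905054 = 90.5054% -> 90.51% (2 dp)

653, 90.51


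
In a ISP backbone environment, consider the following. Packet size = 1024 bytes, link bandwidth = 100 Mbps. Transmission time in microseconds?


Given: packet = 1024 bytes, bandwidth = 100 Mbps
Packet in bits = 1024 * 8 = 8192 bits
Bandwidth = 100 * 10^6 = 100000000 bps
Time = 8192 / 100000000 seconds
Time in us = 8192 * 10^6 / 100000000 = 81.92

81.92


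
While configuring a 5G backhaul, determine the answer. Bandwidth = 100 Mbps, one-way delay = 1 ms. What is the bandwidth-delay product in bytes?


Given: bandwidth = 100 Mbps, delay = 1 ms
BDP in bits = 100 * 10^6 * 1 / 1000
BDP in bits = 100000
BDP in bytes = 100000 / 8 = 12500

12500


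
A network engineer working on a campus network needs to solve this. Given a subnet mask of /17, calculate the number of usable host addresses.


Given: subnet mask /17
Host bits = 32 - 17 = 15
Total addresses = 2^15 = 32768
Usable hosts = 32768 - 2 (network + broadcast) = 32766

32766


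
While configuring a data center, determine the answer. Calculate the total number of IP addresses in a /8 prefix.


Given: CIDR prefix /8
Host bits = 32 - 8 = 24
Total addresses = 2^24 = 16777216

16777216


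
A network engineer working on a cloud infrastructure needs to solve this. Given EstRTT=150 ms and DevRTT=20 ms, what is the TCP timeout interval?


Given: EstRTT = 150 ms, DevRTT = 20 ms
Timeout = EstRTT + 4 * DevRTT
4 * DevRTT = 4 * 20 = 80
Timeout = 150 + 80 = 230 ms

230


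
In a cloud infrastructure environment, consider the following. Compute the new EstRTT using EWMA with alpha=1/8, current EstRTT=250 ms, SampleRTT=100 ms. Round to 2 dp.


Given: EstRTT = 250 ms, SampleRTT = 100 ms, alpha = 1/8
New EstRTT = (1 - alpha) * EstRTT + alpha * SampleRTT
(7/8) * 250 = 218.75
(1/8) * 100 = 12.5
New EstRTT = 218.75 + 12.5 = 231.25 ms -> 231.25 ms (2 dp)

231.25


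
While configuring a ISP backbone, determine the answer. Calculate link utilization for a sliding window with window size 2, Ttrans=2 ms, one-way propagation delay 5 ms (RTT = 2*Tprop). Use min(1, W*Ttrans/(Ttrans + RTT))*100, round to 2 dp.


Given: W = 2, Ttrans = 2 ms, RTT = 10 ms (= 2 * Tprop, Tprop = 5 ms)
Cycle time = Ttrans + RTT = 2 + 10 = 12 ms (first packet sent until its ACK returns)
W * Ttrans = 2 * 2 = 4 ms of sending per cycle
W * Ttrans / (Ttrans + RTT) = 4 / 12 = 0.333333
U = min(1, 0.333333) = 0.333333
U% = 33.33%

33.33


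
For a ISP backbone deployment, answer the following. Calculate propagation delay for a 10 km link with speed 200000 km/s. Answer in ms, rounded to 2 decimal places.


Given: distance = 10 km, speed = 200000 km/s
Delay = distance / speed = 10 / 200000 seconds
Delay in ms = 10 * 1000 / 200000
Delay = 0.0500 ms
Rounded to 2 dp = 0.05 ms

0.05


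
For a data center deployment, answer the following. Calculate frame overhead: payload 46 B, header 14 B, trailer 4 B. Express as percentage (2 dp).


Given: payload = 46 B, header = 14 B, trailer = 4 B
Overhead bytes = header + trailer = 14 + 4 = 18
Total frame = payload + overhead = 46 + 18 = 64
Overhead % = 18 / 64 * 100 = 28.1250% -> 28.13% (2 dp)

28.13


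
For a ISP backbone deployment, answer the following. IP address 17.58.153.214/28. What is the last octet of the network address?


Given: IP = 17.58.153.214, prefix = /28
Subnet mask = 255.255.255.240
Last octet of IP: 214
Last octet of mask: 240
Network last octet = 214 AND 240 = 208

208


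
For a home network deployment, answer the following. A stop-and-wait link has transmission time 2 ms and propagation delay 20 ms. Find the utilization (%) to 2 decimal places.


Given: Ttrans = 2 ms, Tprop = 20 ms
RTT = 2 * Tprop = 2 * 20 = 40 ms
U = Ttrans / (Ttrans + RTT)
U = 2 / (2 + 40)
U = 2 / 42 = 0.047619
U% = 4.76%

4.76


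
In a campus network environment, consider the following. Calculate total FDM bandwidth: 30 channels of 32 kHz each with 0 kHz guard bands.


Given: 30 channels, 32 kHz each, guard = 0 kHz
Channel bandwidth = 30 * 32 = 960 kHz
Guard bands = 29 gaps * 0 kHz = 0 kHz
Total = 960 + 0 = 960 kHz

960


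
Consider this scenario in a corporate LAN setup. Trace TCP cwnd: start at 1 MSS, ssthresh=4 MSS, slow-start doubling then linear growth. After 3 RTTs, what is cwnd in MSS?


RTT 0: cwnd = 1 MSS (initial)
RTT 1: cwnd = 2 MSS (slow start, doubled)
RTT 2: cwnd = 4 MSS (slow start, doubled)
RTT 3: cwnd = 5 MSS (congestion avoidance, +1)

5


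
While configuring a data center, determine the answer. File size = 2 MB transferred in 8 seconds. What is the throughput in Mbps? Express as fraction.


Given: file = 2 MB, time = 8 s
File in Mb = 2 * 8 = 16 Mb
Throughput = 16 / 8 Mbps
Throughput = 2 Mbps

2


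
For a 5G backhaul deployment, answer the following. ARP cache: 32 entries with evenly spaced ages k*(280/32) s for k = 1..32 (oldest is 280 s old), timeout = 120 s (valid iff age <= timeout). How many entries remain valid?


Ages are k * 280/32 s for k = 1..32 (spacing = 8.7500 s).
Entry k is valid iff k * 280/32 <= 120 iff k <= 32 * 120 / 280 = 13.7143
n_valid = floor(13.7143) = 13
(n_stale = 32 - 13 = 19)

13


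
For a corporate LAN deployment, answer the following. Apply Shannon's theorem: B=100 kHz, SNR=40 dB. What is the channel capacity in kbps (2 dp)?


Given: B = 100 kHz, SNR = 40 dB
SNR linear = 10^(40/10) = 10000
1 + SNR = 10001
log2(10001) = 13.2878566418
C = 100 * 1000 * 13.2878566418 = 1328785.6642 bps
C = 1328.785664 kbps -> 1328.79 kbps (2 dp)

1328.79


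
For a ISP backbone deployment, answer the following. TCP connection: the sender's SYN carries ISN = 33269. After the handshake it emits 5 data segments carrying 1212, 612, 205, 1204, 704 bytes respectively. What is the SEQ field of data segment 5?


The SYN occupies sequence number ISN = 33269, so the first data byte is ISN + 1 = 33270.
SEQ of data segment i = (ISN + 1) + sum of payload sizes of segments 1..i-1.
Segment 1: SEQ = 33270, payload = 1212 bytes
Segment 2: SEQ = 34482, payload = 612 bytes
Segment 3: SEQ = 35094, payload = 205 bytes
Segment 4: SEQ = 35299, payload = 1204 bytes
Segment 5: SEQ = 36503, payload = 704 bytes
SEQ of segment 5 = 33270 + 1212 + 612 + 205 + 1204 = 36503

36503


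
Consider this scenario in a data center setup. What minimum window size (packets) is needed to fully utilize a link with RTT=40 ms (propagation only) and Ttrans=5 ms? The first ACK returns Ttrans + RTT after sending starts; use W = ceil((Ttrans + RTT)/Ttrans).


Given: Ttrans = 5 ms, RTT = 40 ms (= 2 * Tprop, Tprop = 20 ms)
Time until first ACK returns = Ttrans + RTT = 5 + 40 = 45 ms
Need W * Ttrans >= Ttrans + RTT  ->  W >= (Ttrans + RTT) / Ttrans
(Ttrans + RTT) / Ttrans = 45 / 5 = 9
W_min = ceil(9) = 9

9


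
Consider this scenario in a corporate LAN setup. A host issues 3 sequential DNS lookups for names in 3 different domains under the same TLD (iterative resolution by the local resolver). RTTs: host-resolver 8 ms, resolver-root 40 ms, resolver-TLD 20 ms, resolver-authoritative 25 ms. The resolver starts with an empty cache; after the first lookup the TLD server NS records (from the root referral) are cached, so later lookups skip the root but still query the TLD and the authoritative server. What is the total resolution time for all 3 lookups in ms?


Lookup 1 (cold cache): local + root + TLD + auth = 8 + 40 + 20 + 25 = 93 ms
Lookups 2..3 (TLD NS cached -> skip root; new domain -> still ask TLD and auth): local + TLD + auth = 8 + 20 + 25 = 53 ms each
Remaining 2 lookups: 2 * 53 = 106 ms
Total = 93 + 106 = 199 ms

199


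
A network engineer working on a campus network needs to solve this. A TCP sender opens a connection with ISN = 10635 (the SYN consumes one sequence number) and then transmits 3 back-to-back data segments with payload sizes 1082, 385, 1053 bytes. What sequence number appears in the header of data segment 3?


The SYN occupies sequence number ISN = 10635, so the first data byte is ISN + 1 = 10636.
SEQ of data segment i = (ISN + 1) + sum of payload sizes of segments 1..i-1.
Segment 1: SEQ = 10636, payload = 1082 bytes
Segment 2: SEQ = 11718, payload = 385 bytes
Segment 3: SEQ = 12103, payload = 1053 bytes
SEQ of segment 3 = 10636 + 1082 + 385 = 12103

12103


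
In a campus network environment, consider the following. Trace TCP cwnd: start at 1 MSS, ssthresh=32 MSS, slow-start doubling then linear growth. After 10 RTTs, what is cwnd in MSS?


RTT 0: cwnd = 1 MSS (initial)
RTT 1: cwnd = 2 MSS (slow start, doubled)
RTT 2: cwnd = 4 MSS (slow start, doubled)
RTT 3: cwnd = 8 MSS (slow start, doubled)
RTT 4: cwnd = 16 MSS (slow start, doubled)
RTT 5: cwnd = 32 MSS (slow start, doubled)
RTT 6: cwnd = 33 MSS (congestion avoidance, +1)
RTT 7: cwnd = 34 MSS (congestion avoidance, +1)
RTT 8: cwnd = 35 MSS (congestion avoidance, +1)
RTT 9: cwnd = 36 MSS (congestion avoidance, +1)
RTT 10: cwnd = 37 MSS (congestion avoidance, +1)

37


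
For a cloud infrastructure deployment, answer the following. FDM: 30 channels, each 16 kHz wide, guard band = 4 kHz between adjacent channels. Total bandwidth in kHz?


Given: 30 channels, 16 kHz each, guard = 4 kHz
Channel bandwidth = 30 * 16 = 480 kHz
Guard bands = 29 gaps * 4 kHz = 116 kHz
Total = 480 + 116 = 596 kHz

596


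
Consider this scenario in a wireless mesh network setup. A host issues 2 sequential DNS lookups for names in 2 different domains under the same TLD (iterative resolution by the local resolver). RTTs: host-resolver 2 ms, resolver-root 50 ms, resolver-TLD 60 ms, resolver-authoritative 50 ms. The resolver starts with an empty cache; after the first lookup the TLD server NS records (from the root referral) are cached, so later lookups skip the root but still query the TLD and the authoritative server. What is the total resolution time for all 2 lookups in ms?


Lookup 1 (cold cache): local + root + TLD + auth = 2 + 50 + 60 + 50 = 162 ms
Lookups 2..2 (TLD NS cached -> skip root; new domain -> still ask TLD and auth): local + TLD + auth = 2 + 60 + 50 = 112 ms each
Remaining 1 lookups: 1 * 112 = 112 ms
Total = 162 + 112 = 274 ms

274


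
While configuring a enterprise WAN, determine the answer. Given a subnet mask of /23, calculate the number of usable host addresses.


Given: subnet mask /23
Host bits = 32 - 23 = 9
Total addresses = 2^9 = 512
Usable hosts = 512 - 2 (network + broadcast) = 510

510


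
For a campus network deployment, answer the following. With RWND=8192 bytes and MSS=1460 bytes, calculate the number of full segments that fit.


Given: RWND = 8192 bytes, MSS = 1460 bytes
Full segments = floor(RWND / MSS)
Full segments = floor(8192 / 1460)
Full segments = floor(5.611) = 5

5


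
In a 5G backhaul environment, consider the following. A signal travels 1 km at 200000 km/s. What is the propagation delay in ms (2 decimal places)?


Given: distance = 1 km, speed = 200000 km/s
Delay = distance / speed = 1 / 200000 seconds
Delay in ms = 1 * 1000 / 200000
Delay = 0.0050 ms
Rounded to 2 dp = 0.01 ms

0.01


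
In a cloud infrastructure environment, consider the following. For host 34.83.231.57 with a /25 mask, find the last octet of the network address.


Given: IP = 34.83.231.57, prefix = /25
Subnet mask = 255.255.255.128
Last octet of IP: 57
Last octet of mask: 128
Network last octet = 57 AND 128 = 0

0


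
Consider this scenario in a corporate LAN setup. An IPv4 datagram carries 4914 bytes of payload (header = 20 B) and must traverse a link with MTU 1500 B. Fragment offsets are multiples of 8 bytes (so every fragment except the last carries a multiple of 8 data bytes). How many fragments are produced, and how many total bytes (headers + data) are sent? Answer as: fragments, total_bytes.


Max data per non-final fragment = floor((MTU - header)/8)*8 = floor((1500 - 20)/8)*8 = floor(1480/8)*8 = 1480 B
Final fragment needs no 8-byte alignment: it can carry up to MTU - header = 1480 B
Non-final fragments needed = ceil((payload - 1480) / 1480) = ceil(3434/1480) = ceil(2.3203) = 3
Number of fragments = 3 + 1 = 4
Fragment sizes (data): 3 * 1480 B + 474 B (last, 474 <= 1480 OK)
Total bytes sent = payload + n_frags * header = 4914 + 4*20 = 4914 + 80 = 4994 B

4, 4994


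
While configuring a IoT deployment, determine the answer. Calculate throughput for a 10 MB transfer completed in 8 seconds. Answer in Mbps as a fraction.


Given: file = 10 MB, time = 8 s
File in Mb = 10 * 8 = 80 Mb
Throughput = 80 / 8 Mbps
Throughput = 10 Mbps

10


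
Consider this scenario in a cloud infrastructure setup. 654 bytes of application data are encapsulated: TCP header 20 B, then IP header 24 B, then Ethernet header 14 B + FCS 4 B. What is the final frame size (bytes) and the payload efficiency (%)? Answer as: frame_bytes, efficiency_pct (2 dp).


TCP segment = 654 + 20 = 674 B
IP packet = 674 + 24 = 698 B
Ethernet frame = 698 + 14 + 4 = 716 B
Efficiency = app / frame = 654 / 716 = 0.913408 = 91.3408% -> 91.34% (2 dp)

716, 91.34


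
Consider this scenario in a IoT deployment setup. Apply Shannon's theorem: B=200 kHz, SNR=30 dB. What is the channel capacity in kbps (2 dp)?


Given: B = 200 kHz, SNR = 30 dB
SNR linear = 10^(30/10) = 1000
1 + SNR = 1001
log2(1001) = 9.9672262588
C = 200 * 1000 * 9.9672262588 = 1993445.2518 bps
C = 1993.445252 kbps -> 1993.45 kbps (2 dp)

1993.45


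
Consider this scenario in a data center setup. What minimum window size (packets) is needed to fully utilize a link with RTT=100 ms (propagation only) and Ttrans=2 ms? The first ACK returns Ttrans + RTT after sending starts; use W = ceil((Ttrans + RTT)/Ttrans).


Given: Ttrans = 2 ms, RTT = 100 ms (= 2 * Tprop, Tprop = 50 ms)
Time until first ACK returns = Ttrans + RTT = 2 + 100 = 102 ms
Need W * Ttrans >= Ttrans + RTT  ->  W >= (Ttrans + RTT) / Ttrans
(Ttrans + RTT) / Ttrans = 102 / 2 = 51
W_min = ceil(51) = 51

51


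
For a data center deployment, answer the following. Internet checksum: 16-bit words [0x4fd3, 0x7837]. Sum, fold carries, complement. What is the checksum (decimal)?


Given words: [0x4fd3, 0x7837]
Step 1: Sum all words
Raw sum = 20435 + 30775 = 51210
One's complement = ~51210 & 0xFFFF = 14325

14325


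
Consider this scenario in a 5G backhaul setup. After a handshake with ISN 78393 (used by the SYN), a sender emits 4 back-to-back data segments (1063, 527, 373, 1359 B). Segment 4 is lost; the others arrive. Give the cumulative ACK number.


SYN uses sequence number 78393; first data byte = ISN + 1 = 78394.
Segment 1: SEQ = 78394, len = 1063 B, covers [78394, 79456]
Segment 2: SEQ = 79457, len = 527 B, covers [79457, 79983]
Segment 3: SEQ = 79984, len = 373 B, covers [79984, 80356]
Segment 4: SEQ = 80357, len = 1359 B, covers [80357, 81715] [LOST]
In-order data received: bytes [78394, 80356] (segments 1..3).
Segment 4 missing -> gap begins at byte 80357.
Cumulative ACK = next expected in-order byte = 78394 + 1063 + 527 + 373 = 80357

80357


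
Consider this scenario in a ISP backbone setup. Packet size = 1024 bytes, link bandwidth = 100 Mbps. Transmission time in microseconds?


Given: packet = 1024 bytes, bandwidth = 100 Mbps
Packet in bits = 1024 * 8 = 8192 bits
Bandwidth = 100 * 10^6 = 100000000 bps
Time = 8192 / 100000000 seconds
Time in us = 8192 * 10^6 / 100000000 = 81.92

81.92


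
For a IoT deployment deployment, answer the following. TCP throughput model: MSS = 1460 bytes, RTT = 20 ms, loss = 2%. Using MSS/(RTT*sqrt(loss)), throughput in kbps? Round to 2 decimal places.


Given: MSS = 1460 bytes, RTT = 20 ms, loss = 2%
RTT in seconds = 20 / 1000 = 0.02
Loss rate = 2% = 0.02
sqrt(loss) = sqrt(0.02) = 0.141421356237
Throughput (bytes/s) = 1460 / (0.02 * 0.141421356237) = 516187.9503
Throughput (kbps) = 516187.9503 * 8 / 1000 = 4129.503602 -> 4129.50 kbps (2 dp)

4129.50


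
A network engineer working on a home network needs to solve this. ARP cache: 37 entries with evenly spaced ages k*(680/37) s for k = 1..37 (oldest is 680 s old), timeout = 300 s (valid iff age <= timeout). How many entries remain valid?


Ages are k * 680/37 s for k = 1..37 (spacing = 18.3784 s).
Entry k is valid iff k * 680/37 <= 300 iff k <= 37 * 300 / 680 = 16.3235
n_valid = floor(16.3235) = 16
(n_stale = 37 - 16 = 21)

16


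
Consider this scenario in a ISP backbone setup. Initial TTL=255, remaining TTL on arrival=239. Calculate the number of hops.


Given: initial TTL = 255, received TTL = 239
Hops = initial TTL - received TTL
Hops = 255 - 239 = 16

16


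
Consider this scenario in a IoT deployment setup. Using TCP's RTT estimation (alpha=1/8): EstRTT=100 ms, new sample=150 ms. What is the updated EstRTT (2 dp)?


Given: EstRTT = 100 ms, SampleRTT = 150 ms, alpha = 1/8
New EstRTT = (1 - alpha) * EstRTT + alpha * SampleRTT
(7/8) * 100 = 87.5
(1/8) * 150 = 18.75
New EstRTT = 87.5 + 18.75 = 106.25 ms -> 106.25 ms (2 dp)

106.25


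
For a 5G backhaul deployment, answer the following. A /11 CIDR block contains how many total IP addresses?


Given: CIDR prefix /11
Host bits = 32 - 11 = 21
Total addresses = 2^21 = 2097152

2097152


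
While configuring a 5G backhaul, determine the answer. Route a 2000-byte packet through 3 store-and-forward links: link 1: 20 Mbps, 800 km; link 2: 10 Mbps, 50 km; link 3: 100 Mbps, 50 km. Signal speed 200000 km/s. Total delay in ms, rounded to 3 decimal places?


Packet = 2000 bytes = 16000 bits. Store-and-forward: sum (t_trans + t_prop) per link.
Link 1: t_trans = 16000/(20*10^6) s = 0.8000 ms; t_prop = 800/200000 s = 4.0000 ms; subtotal = 4.8000 ms
Link 2: t_trans = 16000/(10*10^6) s = 1.6000 ms; t_prop = 50/200000 s = 0.2500 ms; subtotal = 1.8500 ms
Link 3: t_trans = 16000/(100*10^6) s = 0.1600 ms; t_prop = 50/200000 s = 0.2500 ms; subtotal = 0.4100 ms
End-to-end = 4.8000 + 1.8500 + 0.4100 = 7.0600 ms -> 7.060 ms (3 dp)

7.060


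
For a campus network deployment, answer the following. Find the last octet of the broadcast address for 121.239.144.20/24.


Given: IP = 121.239.144.20, prefix = /24
Host bits = 32 - 24 = 8
Network last octet = 20 AND mask = 0
Host part size = 2^8 - 1 = 255
Broadcast last octet = 0 OR 255 = 255

255


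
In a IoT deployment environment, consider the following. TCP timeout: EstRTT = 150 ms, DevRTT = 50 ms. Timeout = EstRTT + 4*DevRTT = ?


Given: EstRTT = 150 ms, DevRTT = 50 ms
Timeout = EstRTT + 4 * DevRTT
4 * DevRTT = 4 * 50 = 200
Timeout = 150 + 200 = 350 ms

350


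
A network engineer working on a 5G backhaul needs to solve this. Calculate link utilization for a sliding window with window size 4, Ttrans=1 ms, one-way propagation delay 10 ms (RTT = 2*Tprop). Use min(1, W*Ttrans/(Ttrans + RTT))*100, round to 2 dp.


Given: W = 4, Ttrans = 1 ms, RTT = 20 ms (= 2 * Tprop, Tprop = 10 ms)
Cycle time = Ttrans + RTT = 1 + 20 = 21 ms (first packet sent until its ACK returns)
W * Ttrans = 4 * 1 = 4 ms of sending per cycle
W * Ttrans / (Ttrans + RTT) = 4 / 21 = 0.190476
U = min(1, 0.190476) = 0.190476
U% = 19.05%

19.05


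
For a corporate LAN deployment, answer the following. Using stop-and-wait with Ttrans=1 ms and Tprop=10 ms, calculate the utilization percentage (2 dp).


Given: Ttrans = 1 ms, Tprop = 10 ms
RTT = 2 * Tprop = 2 * 10 = 20 ms
U = Ttrans / (Ttrans + RTT)
U = 1 / (1 + 20)
U = 1 / 21 = 0.047619
U% = 4.76%

4.76


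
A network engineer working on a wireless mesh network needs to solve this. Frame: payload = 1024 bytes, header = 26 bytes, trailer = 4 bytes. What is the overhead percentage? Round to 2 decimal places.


Given: payload = 1024 B, header = 26 B, trailer = 4 B
Overhead bytes = header + trailer = 26 + 4 = 30
Total frame = payload + overhead = 1024 + 30 = 1054
Overhead % = 30 / 1054 * 100 = 2.8463% -> 2.85% (2 dp)

2.85


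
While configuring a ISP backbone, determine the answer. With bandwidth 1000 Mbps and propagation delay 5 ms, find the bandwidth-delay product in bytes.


Given: bandwidth = 1000 Mbps, delay = 5 ms
BDP in bits = 1000 * 10^6 * 5 / 1000
BDP in bits = 5000000
BDP in bytes = 5000000 / 8 = 625000

625000


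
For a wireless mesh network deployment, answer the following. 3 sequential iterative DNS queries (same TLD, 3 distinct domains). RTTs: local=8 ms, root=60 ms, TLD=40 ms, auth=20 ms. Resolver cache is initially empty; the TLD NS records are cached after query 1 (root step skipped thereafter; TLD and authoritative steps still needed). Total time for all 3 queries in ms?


Lookup 1 (cold cache): local + root + TLD + auth = 8 + 60 + 40 + 20 = 128 ms
Lookups 2..3 (TLD NS cached -> skip root; new domain -> still ask TLD and auth): local + TLD + auth = 8 + 40 + 20 = 68 ms each
Remaining 2 lookups: 2 * 68 = 136 ms
Total = 128 + 136 = 264 ms

264


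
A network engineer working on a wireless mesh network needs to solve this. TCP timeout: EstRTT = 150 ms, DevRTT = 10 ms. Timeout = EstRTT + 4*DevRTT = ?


Given: EstRTT = 150 ms, DevRTT = 10 ms
Timeout = EstRTT + 4 * DevRTT
4 * DevRTT = 4 * 10 = 40
Timeout = 150 + 40 = 190 ms

190


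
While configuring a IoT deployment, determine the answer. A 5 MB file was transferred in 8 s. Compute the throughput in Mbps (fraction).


Given: file = 5 MB, time = 8 s
File in Mb = 5 * 8 = 40 Mb
Throughput = 40 / 8 Mbps
Throughput = 5 Mbps

5


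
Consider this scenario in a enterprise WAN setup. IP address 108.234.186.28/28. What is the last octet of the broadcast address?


Given: IP = 108.234.186.28, prefix = /28
Host bits = 32 - 28 = 4
Network last octet = 28 AND mask = 16
Host part size = 2^4 - 1 = 15
Broadcast last octet = 16 OR 15 = 31

31


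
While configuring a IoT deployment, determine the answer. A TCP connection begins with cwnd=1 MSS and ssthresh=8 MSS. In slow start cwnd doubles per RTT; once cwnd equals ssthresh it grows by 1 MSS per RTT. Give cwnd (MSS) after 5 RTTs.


RTT 0: cwnd = 1 MSS (initial)
RTT 1: cwnd = 2 MSS (slow start, doubled)
RTT 2: cwnd = 4 MSS (slow start, doubled)
RTT 3: cwnd = 8 MSS (slow start, doubled)
RTT 4: cwnd = 9 MSS (congestion avoidance, +1)
RTT 5: cwnd = 10 MSS (congestion avoidance, +1)

10


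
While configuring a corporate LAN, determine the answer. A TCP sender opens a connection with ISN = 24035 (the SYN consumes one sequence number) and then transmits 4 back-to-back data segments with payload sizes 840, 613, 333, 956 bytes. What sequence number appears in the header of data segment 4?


The SYN occupies sequence number ISN = 24035, so the first data byte is ISN + 1 = 24036.
SEQ of data segment i = (ISN + 1) + sum of payload sizes of segments 1..i-1.
Segment 1: SEQ = 24036, payload = 840 bytes
Segment 2: SEQ = 24876, payload = 613 bytes
Segment 3: SEQ = 25489, payload = 333 bytes
Segment 4: SEQ = 25822, payload = 956 bytes
SEQ of segment 4 = 24036 + 840 + 613 + 333 = 25822

25822


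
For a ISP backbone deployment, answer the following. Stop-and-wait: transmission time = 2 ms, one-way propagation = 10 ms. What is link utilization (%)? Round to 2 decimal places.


Given: Ttrans = 2 ms, Tprop = 10 ms
RTT = 2 * Tprop = 2 * 10 = 20 ms
U = Ttrans / (Ttrans + RTT)
U = 2 / (2 + 20)
U = 2 / 22 = 0.090909
U% = 9.09%

9.09


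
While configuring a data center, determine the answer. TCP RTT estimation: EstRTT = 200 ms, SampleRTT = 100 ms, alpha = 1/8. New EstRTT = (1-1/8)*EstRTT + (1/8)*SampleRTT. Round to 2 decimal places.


Given: EstRTT = 200 ms, SampleRTT = 100 ms, alpha = 1/8
New EstRTT = (1 - alpha) * EstRTT + alpha * SampleRTT
(7/8) * 200 = 175
(1/8) * 100 = 12.5
New EstRTT = 175 + 12.5 = 187.5 ms -> 187.50 ms (2 dp)

187.50


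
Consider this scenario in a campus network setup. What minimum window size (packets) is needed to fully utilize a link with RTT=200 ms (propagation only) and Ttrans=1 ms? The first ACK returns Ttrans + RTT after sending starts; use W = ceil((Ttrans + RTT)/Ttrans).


Given: Ttrans = 1 ms, RTT = 200 ms (= 2 * Tprop, Tprop = 100 ms)
Time until first ACK returns = Ttrans + RTT = 1 + 200 = 201 ms
Need W * Ttrans >= Ttrans + RTT  ->  W >= (Ttrans + RTT) / Ttrans
(Ttrans + RTT) / Ttrans = 201 / 1 = 201
W_min = ceil(201) = 201

201


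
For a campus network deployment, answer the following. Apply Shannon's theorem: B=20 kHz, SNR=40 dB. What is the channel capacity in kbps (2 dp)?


Given: B = 20 kHz, SNR = 40 dB
SNR linear = 10^(40/10) = 10000
1 + SNR = 10001
log2(10001) = 13.2878566418
C = 20 * 1000 * 13.2878566418 = 265757.1328 bps
C = 265.757133 kbps -> 265.76 kbps (2 dp)

265.76


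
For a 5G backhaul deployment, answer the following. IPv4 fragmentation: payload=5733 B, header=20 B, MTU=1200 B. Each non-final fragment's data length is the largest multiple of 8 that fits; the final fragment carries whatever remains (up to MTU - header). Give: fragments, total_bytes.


Max data per non-final fragment = floor((MTU - header)/8)*8 = floor((1200 - 20)/8)*8 = floor(1180/8)*8 = 1176 B
Final fragment needs no 8-byte alignment: it can carry up to MTU - header = 1180 B
Non-final fragments needed = ceil((payload - 1180) / 1176) = ceil(4553/1176) = ceil(3.8716) = 4
Number of fragments = 4 + 1 = 5
Fragment sizes (data): 4 * 1176 B + 1029 B (last, 1029 <= 1180 OK)
Total bytes sent = payload + n_frags * header = 5733 + 5*20 = 5733 + 100 = 5833 B

5, 5833


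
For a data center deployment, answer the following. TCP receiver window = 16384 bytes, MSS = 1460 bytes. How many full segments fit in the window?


Given: RWND = 16384 bytes, MSS = 1460 bytes
Full segments = floor(RWND / MSS)
Full segments = floor(16384 / 1460)
Full segments = floor(11.2219) = 11

11


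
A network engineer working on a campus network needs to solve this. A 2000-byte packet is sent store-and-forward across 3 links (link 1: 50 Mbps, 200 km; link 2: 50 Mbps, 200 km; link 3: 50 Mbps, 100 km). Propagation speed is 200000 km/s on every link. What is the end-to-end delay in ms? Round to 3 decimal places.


Packet = 2000 bytes = 16000 bits. Store-and-forward: sum (t_trans + t_prop) per link.
Link 1: t_trans = 16000/(50*10^6) s = 0.3200 ms; t_prop = 200/200000 s = 1.0000 ms; subtotal = 1.3200 ms
Link 2: t_trans = 16000/(50*10^6) s = 0.3200 ms; t_prop = 200/200000 s = 1.0000 ms; subtotal = 1.3200 ms
Link 3: t_trans = 16000/(50*10^6) s = 0.3200 ms; t_prop = 100/200000 s = 0.5000 ms; subtotal = 0.8200 ms
End-to-end = 1.3200 + 1.3200 + 0.8200 = 3.4600 ms -> 3.460 ms (3 dp)

3.460


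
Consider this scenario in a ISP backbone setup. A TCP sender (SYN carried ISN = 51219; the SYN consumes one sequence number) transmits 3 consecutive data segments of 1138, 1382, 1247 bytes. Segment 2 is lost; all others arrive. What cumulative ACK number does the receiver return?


SYN uses sequence number 51219; first data byte = ISN + 1 = 51220.
Segment 1: SEQ = 51220, len = 1138 B, covers [51220, 52357]
Segment 2: SEQ = 52358, len = 1382 B, covers [52358, 53739] [LOST]
Segment 3: SEQ = 53740, len = 1247 B, covers [53740, 54986]
In-order data received: bytes [51220, 52357] (segments 1..1).
Segment 2 missing -> gap begins at byte 52358; later segments buffered out of order.
Cumulative ACK = next expected in-order byte = 51220 + 1138 = 52358

52358


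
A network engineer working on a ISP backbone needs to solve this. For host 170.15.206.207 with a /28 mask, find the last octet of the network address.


Given: IP = 170.15.206.207, prefix = /28
Subnet mask = 255.255.255.240
Last octet of IP: 207
Last octet of mask: 240
Network last octet = 207 AND 240 = 192

192


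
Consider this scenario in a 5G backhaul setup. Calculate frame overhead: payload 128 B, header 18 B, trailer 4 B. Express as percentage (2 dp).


Given: payload = 128 B, header = 18 B, trailer = 4 B
Overhead bytes = header + trailer = 18 + 4 = 22
Total frame = payload + overhead = 128 + 22 = 150
Overhead % = 22 / 150 * 100 = 14.6667% -> 14.67% (2 dp)

14.67


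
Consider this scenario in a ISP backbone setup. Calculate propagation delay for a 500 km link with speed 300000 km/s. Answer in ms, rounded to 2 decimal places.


Given: distance = 500 km, speed = 300000 km/s
Delay = distance / speed = 500 / 300000 seconds
Delay in ms = 500 * 1000 / 300000
Delay = 1.6667 ms
Rounded to 2 dp = 1.67 ms

1.67


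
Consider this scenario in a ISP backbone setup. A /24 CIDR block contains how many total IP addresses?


Given: CIDR prefix /24
Host bits = 32 - 24 = 8
Total addresses = 2^8 = 256

256


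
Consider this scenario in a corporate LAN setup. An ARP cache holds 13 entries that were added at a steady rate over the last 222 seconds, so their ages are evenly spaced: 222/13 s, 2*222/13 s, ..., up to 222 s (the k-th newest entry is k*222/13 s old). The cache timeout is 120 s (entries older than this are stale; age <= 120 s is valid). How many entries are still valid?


Ages are k * 222/13 s for k = 1..13 (spacing = 17.0769 s).
Entry k is valid iff k * 222/13 <= 120 iff k <= 13 * 120 / 222 = 7.0270
n_valid = floor(7.0270) = 7
(n_stale = 13 - 7 = 6)

7


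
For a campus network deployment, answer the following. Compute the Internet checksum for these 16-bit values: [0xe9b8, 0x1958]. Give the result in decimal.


Given words: [0xe9b8, 0x1958]
Step 1: Sum all words
Raw sum = 59832 + 6488 = 66320
Step 2: Fold carry: (784 + 1) = 785
One's complement = ~785 & 0xFFFF = 64750

64750


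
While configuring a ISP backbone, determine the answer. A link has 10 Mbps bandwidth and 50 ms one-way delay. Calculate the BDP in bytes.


Given: bandwidth = 10 Mbps, delay = 50 ms
BDP in bits = 10 * 10^6 * 50 / 1000
BDP in bits = 500000
BDP in bytes = 500000 / 8 = 62500

62500


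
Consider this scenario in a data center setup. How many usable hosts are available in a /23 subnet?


Given: subnet mask /23
Host bits = 32 - 23 = 9
Total addresses = 2^9 = 512
Usable hosts = 512 - 2 (network + broadcast) = 510

510


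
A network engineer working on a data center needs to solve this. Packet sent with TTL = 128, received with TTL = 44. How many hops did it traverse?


Given: initial TTL = 128, received TTL = 44
Hops = initial TTL - received TTL
Hops = 128 - 44 = 84

84


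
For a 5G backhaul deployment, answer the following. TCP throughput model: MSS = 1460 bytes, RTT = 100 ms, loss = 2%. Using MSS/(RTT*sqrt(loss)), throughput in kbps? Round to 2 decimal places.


Given: MSS = 1460 bytes, RTT = 100 ms, loss = 2%
RTT in seconds = 100 / 1000 = 0.1
Loss rate = 2% = 0.02
sqrt(loss) = sqrt(0.02) = 0.141421356237
Throughput (bytes/s) = 1460 / (0.1 * 0.141421356237) = 103237.5901
Throughput (kbps) = 103237.5901 * 8 / 1000 = 825.900720 -> 825.90 kbps (2 dp)

825.90


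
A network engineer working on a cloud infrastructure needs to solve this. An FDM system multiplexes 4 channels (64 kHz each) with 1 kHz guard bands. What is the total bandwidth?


Given: 4 channels, 64 kHz each, guard = 1 kHz
Channel bandwidth = 4 * 64 = 256 kHz
Guard bands = 3 gaps * 1 kHz = 3 kHz
Total = 256 + 3 = 259 kHz

259


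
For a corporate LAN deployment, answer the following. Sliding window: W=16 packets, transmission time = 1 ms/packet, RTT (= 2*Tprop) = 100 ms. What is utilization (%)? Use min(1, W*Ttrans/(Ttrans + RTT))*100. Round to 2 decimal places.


Given: W = 16, Ttrans = 1 ms, RTT = 100 ms (= 2 * Tprop, Tprop = 50 ms)
Cycle time = Ttrans + RTT = 1 + 100 = 101 ms (first packet sent until its ACK returns)
W * Ttrans = 16 * 1 = 16 ms of sending per cycle
W * Ttrans / (Ttrans + RTT) = 16 / 101 = 0.158416
U = min(1, 0.158416) = 0.158416
U% = 15.84%

15.84
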